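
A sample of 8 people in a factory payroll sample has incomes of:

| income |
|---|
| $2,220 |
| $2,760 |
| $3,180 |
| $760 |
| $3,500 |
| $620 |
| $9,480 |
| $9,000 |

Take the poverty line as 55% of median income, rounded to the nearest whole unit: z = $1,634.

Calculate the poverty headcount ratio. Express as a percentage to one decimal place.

2 of the 8 people have income below $1,634.
H = 2/8 = 25.0%.

25.0%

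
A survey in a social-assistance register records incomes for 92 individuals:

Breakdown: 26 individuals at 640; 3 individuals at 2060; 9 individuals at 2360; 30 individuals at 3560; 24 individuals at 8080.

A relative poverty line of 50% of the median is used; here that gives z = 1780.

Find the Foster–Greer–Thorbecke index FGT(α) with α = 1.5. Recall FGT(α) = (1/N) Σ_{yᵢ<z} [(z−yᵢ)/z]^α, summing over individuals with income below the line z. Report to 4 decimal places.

Poor units: 26×640 (q = 26 of N = 92).
Shortfall ratios: (1780−640)/1780 = 0.6404 (×26).
Raised to α = 1.5: 0.51254 (×26).
Sum = 13.326025; FGT(1.5) = 13.326025 / 92 = 0.1448.

0.1448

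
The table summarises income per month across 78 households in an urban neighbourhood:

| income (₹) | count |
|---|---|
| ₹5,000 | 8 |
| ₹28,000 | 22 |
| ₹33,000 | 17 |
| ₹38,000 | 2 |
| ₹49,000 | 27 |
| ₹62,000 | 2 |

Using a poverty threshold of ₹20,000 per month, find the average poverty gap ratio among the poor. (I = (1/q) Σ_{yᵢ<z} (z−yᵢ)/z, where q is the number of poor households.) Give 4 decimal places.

Below the line: 8×₹5,000 (q = 8 of N = 78).
Shortfall ratios (z−y)/z: 0.7500 (×8); sum = 6.000000.
I averages over the q = 8 poor units only: 6.000000 / 8 = 0.7500.

0.7500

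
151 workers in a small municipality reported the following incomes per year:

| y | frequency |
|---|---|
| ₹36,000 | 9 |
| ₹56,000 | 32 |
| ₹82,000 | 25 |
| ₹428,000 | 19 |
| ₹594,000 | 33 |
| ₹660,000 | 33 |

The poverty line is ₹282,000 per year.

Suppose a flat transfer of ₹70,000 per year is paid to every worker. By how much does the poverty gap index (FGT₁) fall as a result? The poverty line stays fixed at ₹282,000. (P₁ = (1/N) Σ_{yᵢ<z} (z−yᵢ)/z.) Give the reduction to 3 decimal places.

0.108

Before: below the line — 9×₹36,000, 32×₹56,000, 25×₹82,000; poverty gap index (FGT₁) = 0.33925.
After the ₹70,000 transfer: below the line — 9×₹106,000, 32×₹126,000, 25×₹152,000; poverty gap index (FGT₁) = 0.23075.
Reduction = 0.33925 − 0.23075 = 0.108.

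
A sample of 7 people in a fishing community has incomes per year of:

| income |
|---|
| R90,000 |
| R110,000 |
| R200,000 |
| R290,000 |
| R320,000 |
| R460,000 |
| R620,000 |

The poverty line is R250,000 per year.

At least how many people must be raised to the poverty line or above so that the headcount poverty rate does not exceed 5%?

3

3 of the 7 people are poor, so H = 3/7 = 0.429.
A headcount ratio of at most 5% allows at most ⌊0.05 × 7⌋ = 0 poor people.
So at least 3 − 0 = 3 must be lifted.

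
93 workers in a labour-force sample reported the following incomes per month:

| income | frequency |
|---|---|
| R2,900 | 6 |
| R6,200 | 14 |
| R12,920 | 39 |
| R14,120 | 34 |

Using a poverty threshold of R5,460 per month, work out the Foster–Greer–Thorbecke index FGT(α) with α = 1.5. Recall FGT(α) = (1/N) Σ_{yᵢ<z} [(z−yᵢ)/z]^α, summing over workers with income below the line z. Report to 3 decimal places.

Poor units: 6×R2,900 (q = 6 of N = 93).
Relative gaps: (5460−2900)/5460 = 0.4689 (×6).
Raised to α = 1.5: 0.32105 (×6).
Sum = 1.926293; FGT(1.5) = 1.926293 / 93 = 0.021.

0.021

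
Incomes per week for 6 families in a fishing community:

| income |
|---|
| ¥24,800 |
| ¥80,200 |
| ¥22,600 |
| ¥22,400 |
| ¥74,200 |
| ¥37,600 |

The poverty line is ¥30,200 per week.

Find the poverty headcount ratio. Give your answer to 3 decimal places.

3 of the 6 families have income below ¥30,200.
H = 3/6 = 0.500.

0.500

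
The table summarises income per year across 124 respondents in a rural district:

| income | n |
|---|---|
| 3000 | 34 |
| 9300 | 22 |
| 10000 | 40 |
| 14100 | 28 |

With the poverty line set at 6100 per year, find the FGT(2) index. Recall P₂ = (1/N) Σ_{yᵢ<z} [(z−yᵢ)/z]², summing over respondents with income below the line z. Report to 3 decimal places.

Below the line: 34×3000 (q = 34 of N = 124).
Shortfall ratios: (6100−3000)/6100 = 0.5082 (×34).
Squared: 0.2583 (×34).
Sum = 8.780973; P₂ = 8.780973 / 124 = 0.071.

0.071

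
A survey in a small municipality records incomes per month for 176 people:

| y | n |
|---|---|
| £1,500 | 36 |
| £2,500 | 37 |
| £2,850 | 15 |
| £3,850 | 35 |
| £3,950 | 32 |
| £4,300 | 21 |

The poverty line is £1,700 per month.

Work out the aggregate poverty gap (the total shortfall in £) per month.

Poor units: 36×£1,500 (q = 36 of N = 176).
Individual gaps: 36×(1700−1500) = 7200.
Aggregate gap = £7,200.

£7,200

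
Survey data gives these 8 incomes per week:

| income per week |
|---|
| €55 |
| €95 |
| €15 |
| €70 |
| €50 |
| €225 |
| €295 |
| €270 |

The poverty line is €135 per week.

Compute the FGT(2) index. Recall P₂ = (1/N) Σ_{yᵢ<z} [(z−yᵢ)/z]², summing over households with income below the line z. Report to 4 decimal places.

0.2322

Poor units: €15, €50, €55, €70, €95 (q = 5 of N = 8).
Shortfall ratios: (135−15)/135 = 0.8889; (135−50)/135 = 0.6296; (135−55)/135 = 0.5926; (135−70)/135 = 0.4815; (135−95)/135 = 0.2963.
Squared: 0.7901; 0.3964; 0.3512; 0.2318; 0.0878.
Sum = 1.857339; P₂ = 1.857339 / 8 = 0.2322.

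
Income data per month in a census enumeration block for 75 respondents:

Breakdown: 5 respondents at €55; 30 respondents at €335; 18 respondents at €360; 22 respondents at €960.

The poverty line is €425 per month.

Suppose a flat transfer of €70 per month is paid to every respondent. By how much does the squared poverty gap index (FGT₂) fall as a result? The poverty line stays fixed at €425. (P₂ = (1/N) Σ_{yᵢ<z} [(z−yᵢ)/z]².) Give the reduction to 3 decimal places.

Before: below the line — 5×€55, 30×€335, 18×€360; squared poverty gap index (FGT₂) = 0.07408.
After the €70 transfer: below the line — 5×€125, 30×€405; squared poverty gap index (FGT₂) = 0.03410.
Reduction = 0.07408 − 0.03410 = 0.040.

0.040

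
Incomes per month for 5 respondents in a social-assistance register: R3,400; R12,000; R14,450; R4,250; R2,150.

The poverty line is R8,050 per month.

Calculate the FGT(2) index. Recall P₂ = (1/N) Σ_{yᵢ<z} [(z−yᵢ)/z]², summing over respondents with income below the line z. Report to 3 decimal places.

0.219

Incomes under z: R2,150, R3,400, R4,250 (q = 3 of N = 5).
Normalized shortfalls: (8050−2150)/8050 = 0.7329; (8050−3400)/8050 = 0.5776; (8050−4250)/8050 = 0.4720.
Squared: 0.5372; 0.3337; 0.2228.
Sum = 1.093669; P₂ = 1.093669 / 5 = 0.219.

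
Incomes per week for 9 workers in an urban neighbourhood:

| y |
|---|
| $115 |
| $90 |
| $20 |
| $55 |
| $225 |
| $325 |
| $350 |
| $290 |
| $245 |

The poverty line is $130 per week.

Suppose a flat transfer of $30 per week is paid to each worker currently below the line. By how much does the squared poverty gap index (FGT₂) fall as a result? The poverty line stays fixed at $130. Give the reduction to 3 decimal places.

0.072

Before: below the line — $20, $55, $90, $115; squared poverty gap index (FGT₂) = 0.12853.
After the $30 transfer: below the line — $50, $85, $120; squared poverty gap index (FGT₂) = 0.05605.
Reduction = 0.12853 − 0.05605 = 0.072.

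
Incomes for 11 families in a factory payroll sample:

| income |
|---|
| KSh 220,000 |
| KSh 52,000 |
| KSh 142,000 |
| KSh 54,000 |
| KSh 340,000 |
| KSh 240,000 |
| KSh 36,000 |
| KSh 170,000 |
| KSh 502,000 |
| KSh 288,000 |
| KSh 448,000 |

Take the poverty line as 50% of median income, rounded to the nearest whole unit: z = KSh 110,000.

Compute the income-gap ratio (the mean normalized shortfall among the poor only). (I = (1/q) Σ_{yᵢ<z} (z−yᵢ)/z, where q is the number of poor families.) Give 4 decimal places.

0.5697

Incomes under z: KSh 36,000, KSh 52,000, KSh 54,000 (q = 3 of N = 11).
Shortfall ratios (z−y)/z: 0.6727, 0.5273, 0.5091; sum = 1.709091.
I averages over the q = 3 poor units only: 1.709091 / 3 = 0.5697.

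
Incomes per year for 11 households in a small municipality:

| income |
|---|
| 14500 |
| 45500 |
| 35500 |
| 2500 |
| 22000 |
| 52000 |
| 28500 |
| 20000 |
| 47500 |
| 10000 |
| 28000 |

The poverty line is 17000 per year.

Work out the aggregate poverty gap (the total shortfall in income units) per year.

Below the line: 2500, 10000, 14500 (q = 3 of N = 11).
Individual gaps: 17000−2500 = 14500; 17000−10000 = 7000; 17000−14500 = 2500.
Aggregate gap = 24000.

24000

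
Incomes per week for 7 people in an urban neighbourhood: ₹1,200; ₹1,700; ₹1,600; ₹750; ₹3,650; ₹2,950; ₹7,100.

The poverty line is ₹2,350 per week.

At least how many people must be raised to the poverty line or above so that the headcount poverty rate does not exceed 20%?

3

4 of the 7 people are poor, so H = 4/7 = 0.571.
A headcount ratio of at most 20% allows at most ⌊0.20 × 7⌋ = 1 poor people.
So at least 4 − 1 = 3 must be lifted.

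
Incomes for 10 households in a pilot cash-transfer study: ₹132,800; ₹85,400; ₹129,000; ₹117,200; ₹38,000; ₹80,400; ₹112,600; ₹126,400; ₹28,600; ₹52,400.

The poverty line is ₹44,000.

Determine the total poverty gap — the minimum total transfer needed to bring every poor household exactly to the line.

Incomes under z: ₹28,600, ₹38,000 (q = 2 of N = 10).
Individual gaps: 44000−28600 = 15400; 44000−38000 = 6000.
Aggregate gap = ₹21,400.

₹21,400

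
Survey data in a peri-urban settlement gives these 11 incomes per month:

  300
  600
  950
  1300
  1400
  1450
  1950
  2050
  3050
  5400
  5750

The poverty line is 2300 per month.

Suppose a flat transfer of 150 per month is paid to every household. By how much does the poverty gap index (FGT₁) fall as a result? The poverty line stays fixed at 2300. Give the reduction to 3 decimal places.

Before: below the line — 300, 600, 950, 1300, 1400, 1450, 1950, 2050; poverty gap index (FGT₁) = 0.33202.
After the 150 transfer: below the line — 450, 750, 1100, 1450, 1550, 1600, 2100, 2200; poverty gap index (FGT₁) = 0.28458.
Reduction = 0.33202 − 0.28458 = 0.047.

0.047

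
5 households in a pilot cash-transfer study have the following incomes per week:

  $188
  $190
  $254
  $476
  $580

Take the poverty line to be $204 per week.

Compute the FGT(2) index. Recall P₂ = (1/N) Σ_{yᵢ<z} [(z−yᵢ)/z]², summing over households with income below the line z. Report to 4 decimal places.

0.0022

Incomes under z: $188, $190 (q = 2 of N = 5).
Relative gaps: (204−188)/204 = 0.0784; (204−190)/204 = 0.0686.
Squared: 0.0062; 0.0047.
Sum = 0.010861; P₂ = 0.010861 / 5 = 0.0022.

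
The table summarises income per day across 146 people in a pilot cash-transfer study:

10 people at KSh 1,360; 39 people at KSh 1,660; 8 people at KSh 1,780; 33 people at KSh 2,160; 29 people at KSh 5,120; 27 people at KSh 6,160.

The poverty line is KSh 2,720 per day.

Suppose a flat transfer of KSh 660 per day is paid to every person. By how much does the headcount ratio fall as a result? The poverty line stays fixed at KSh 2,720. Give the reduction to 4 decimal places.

0.2260

Before: below the line — 10×KSh 1,360, 39×KSh 1,660, 8×KSh 1,780, 33×KSh 2,160; headcount ratio = 0.616438.
After the KSh 660 transfer: below the line — 10×KSh 2,020, 39×KSh 2,320, 8×KSh 2,440; headcount ratio = 0.390411.
Reduction = 0.616438 − 0.390411 = 0.2260.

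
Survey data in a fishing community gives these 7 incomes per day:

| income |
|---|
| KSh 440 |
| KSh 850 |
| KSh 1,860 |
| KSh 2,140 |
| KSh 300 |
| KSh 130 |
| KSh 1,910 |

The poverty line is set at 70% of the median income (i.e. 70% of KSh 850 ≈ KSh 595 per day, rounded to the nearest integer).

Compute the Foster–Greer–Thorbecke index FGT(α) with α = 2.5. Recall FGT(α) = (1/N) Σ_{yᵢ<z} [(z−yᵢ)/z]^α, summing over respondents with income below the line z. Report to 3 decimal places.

0.107

Poor units: KSh 130, KSh 300, KSh 440 (q = 3 of N = 7).
Shortfall ratios: (595−130)/595 = 0.7815; (595−300)/595 = 0.4958; (595−440)/595 = 0.2605.
Raised to α = 2.5: 0.53993; 0.17309; 0.03464.
Sum = 0.747656; FGT(2.5) = 0.747656 / 7 = 0.107.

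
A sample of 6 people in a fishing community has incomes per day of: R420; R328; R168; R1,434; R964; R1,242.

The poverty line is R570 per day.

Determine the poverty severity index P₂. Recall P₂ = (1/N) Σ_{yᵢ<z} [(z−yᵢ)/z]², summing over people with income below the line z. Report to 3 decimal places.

Poor units: R168, R328, R420 (q = 3 of N = 6).
Relative gaps: (570−168)/570 = 0.7053; (570−328)/570 = 0.4246; (570−420)/570 = 0.2632.
Squared: 0.4974; 0.1803; 0.0693.
Sum = 0.746901; P₂ = 0.746901 / 6 = 0.124.

0.124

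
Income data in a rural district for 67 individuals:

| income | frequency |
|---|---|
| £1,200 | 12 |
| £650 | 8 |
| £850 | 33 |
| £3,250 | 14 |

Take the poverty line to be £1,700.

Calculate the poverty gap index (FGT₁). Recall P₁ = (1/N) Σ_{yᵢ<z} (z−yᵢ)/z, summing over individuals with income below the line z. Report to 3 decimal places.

Incomes under z: 8×£650, 33×£850, 12×£1,200 (q = 53 of N = 67).
Shortfall ratios: (1700−650)/1700 = 0.6176 (×8); (1700−850)/1700 = 0.5000 (×33); (1700−1200)/1700 = 0.2941 (×12).
Sum of shortfalls = 24.970588; P₁ averages over all N: 24.970588 / 67 = 0.373.

0.373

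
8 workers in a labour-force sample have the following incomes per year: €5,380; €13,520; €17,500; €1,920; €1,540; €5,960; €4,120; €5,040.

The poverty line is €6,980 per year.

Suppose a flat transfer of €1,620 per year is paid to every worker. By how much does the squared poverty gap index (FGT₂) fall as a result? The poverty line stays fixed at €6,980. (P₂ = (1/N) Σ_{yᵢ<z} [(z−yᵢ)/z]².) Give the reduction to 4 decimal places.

Before: below the line — €1,540, €1,920, €4,120, €5,040, €5,380, €5,960; squared poverty gap index (FGT₂) = 0.181497.
After the €1,620 transfer: below the line — €3,160, €3,540, €5,740, €6,660; squared poverty gap index (FGT₂) = 0.072008.
Reduction = 0.181497 − 0.072008 = 0.1095.

0.1095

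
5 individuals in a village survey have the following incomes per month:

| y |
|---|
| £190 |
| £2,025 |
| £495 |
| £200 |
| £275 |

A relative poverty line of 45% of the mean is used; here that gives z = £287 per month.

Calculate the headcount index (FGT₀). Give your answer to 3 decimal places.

0.600

3 of the 5 individuals have income below £287.
H = 3/5 = 0.600.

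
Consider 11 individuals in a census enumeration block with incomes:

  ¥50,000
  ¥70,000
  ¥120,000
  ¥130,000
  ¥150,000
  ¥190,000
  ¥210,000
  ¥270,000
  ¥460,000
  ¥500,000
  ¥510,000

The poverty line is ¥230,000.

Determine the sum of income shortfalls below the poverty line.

Below z: ¥50,000, ¥70,000, ¥120,000, ¥130,000, ¥150,000, ¥190,000, ¥210,000 (q = 7 of N = 11).
Individual gaps: 230000−50000 = 180000; 230000−70000 = 160000; 230000−120000 = 110000; 230000−130000 = 100000; 230000−150000 = 80000; 230000−190000 = 40000; 230000−210000 = 20000.
Aggregate gap = ¥690,000.

¥690,000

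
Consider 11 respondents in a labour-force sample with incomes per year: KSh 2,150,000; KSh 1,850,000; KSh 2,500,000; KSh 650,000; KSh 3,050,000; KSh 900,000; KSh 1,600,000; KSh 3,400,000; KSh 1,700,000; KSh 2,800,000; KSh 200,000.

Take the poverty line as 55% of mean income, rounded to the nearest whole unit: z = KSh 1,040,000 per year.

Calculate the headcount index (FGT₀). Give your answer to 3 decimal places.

3 of the 11 respondents have income below KSh 1,040,000.
H = 3/11 = 0.273.

0.273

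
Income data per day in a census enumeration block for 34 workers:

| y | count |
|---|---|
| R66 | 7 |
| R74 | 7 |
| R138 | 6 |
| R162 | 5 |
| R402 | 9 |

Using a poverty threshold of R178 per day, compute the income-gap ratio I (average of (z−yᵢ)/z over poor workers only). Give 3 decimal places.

Below the line: 7×R66, 7×R74, 6×R138, 5×R162 (q = 25 of N = 34).
Relative gaps: 0.6292 (×7), 0.5843 (×7), 0.2247 (×6), 0.0899 (×5); sum = 10.292135.
I averages over the q = 25 poor units only: 10.292135 / 25 = 0.412.

0.412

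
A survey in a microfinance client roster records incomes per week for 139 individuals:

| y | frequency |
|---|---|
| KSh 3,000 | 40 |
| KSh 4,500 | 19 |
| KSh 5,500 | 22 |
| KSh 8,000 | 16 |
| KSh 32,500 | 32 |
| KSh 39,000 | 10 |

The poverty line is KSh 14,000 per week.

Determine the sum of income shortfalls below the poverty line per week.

KSh 903,500

Below z: 40×KSh 3,000, 19×KSh 4,500, 22×KSh 5,500, 16×KSh 8,000 (q = 97 of N = 139).
Individual gaps: 40×(14000−3000) = 440000; 19×(14000−4500) = 180500; 22×(14000−5500) = 187000; 16×(14000−8000) = 96000.
Aggregate gap = KSh 903,500.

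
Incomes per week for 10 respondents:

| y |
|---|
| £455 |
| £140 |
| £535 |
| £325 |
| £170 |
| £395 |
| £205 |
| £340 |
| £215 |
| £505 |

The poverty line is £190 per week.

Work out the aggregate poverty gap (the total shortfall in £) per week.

Below z: £140, £170 (q = 2 of N = 10).
Individual gaps: 190−140 = 50; 190−170 = 20.
Aggregate gap = £70.

£70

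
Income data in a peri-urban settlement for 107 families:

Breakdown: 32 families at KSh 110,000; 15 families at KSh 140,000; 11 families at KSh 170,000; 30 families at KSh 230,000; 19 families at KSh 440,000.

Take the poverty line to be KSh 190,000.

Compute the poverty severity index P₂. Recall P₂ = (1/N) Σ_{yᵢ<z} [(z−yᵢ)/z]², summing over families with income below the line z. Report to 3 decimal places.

Incomes under z: 32×KSh 110,000, 15×KSh 140,000, 11×KSh 170,000 (q = 58 of N = 107).
Normalized shortfalls: (190000−110000)/190000 = 0.4211 (×32); (190000−140000)/190000 = 0.2632 (×15); (190000−170000)/190000 = 0.1053 (×11).
Squared: 0.1773 (×32); 0.0693 (×15); 0.0111 (×11).
Sum = 6.833795; P₂ = 6.833795 / 107 = 0.064.

0.064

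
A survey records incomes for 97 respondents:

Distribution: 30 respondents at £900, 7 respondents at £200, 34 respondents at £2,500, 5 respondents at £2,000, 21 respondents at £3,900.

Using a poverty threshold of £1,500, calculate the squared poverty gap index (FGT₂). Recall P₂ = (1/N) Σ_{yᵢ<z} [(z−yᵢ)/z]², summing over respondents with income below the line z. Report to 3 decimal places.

Poor units: 7×£200, 30×£900 (q = 37 of N = 97).
Gap ratios (z−y)/z: (1500−200)/1500 = 0.8667 (×7); (1500−900)/1500 = 0.4000 (×30).
Squared: 0.7511 (×7); 0.1600 (×30).
Sum = 10.057778; P₂ = 10.057778 / 97 = 0.104.

0.104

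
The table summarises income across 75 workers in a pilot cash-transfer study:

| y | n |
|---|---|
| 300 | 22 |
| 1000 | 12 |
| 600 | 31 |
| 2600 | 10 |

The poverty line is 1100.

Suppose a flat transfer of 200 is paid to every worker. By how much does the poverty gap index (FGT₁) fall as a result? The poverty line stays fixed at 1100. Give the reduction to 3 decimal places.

0.143

Before: below the line — 22×300, 31×600, 12×1000; poverty gap index (FGT₁) = 0.41576.
After the 200 transfer: below the line — 22×500, 31×800; poverty gap index (FGT₁) = 0.27273.
Reduction = 0.41576 − 0.27273 = 0.143.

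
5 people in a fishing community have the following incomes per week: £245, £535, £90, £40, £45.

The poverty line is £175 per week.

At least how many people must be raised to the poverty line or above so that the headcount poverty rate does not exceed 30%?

2

Currently q = 3 of N = 5 are below the line (H = 0.600).
A headcount ratio of at most 30% allows at most ⌊0.30 × 5⌋ = 1 poor people.
So at least 3 − 1 = 2 must be lifted.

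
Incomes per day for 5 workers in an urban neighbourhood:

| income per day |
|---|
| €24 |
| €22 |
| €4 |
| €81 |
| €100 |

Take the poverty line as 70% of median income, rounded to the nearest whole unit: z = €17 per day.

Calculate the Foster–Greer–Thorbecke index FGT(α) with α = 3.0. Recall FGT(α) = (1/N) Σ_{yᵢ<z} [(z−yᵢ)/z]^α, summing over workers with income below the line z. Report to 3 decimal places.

0.089

Incomes under z: €4 (q = 1 of N = 5).
Shortfall ratios: (17−4)/17 = 0.7647.
Raised to α = 3.0: 0.44718.
Sum = 0.447181; FGT(3.0) = 0.447181 / 5 = 0.089.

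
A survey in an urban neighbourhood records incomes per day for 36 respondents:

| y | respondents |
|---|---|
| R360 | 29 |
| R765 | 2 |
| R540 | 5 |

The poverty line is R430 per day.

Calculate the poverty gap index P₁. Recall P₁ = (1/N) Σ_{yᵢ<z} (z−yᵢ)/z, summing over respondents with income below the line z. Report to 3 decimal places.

0.131

Poor units: 29×R360 (q = 29 of N = 36).
Gap ratios (z−y)/z: (430−360)/430 = 0.1628 (×29).
Sum of shortfalls = 4.720930; P₁ averages over all N: 4.720930 / 36 = 0.131.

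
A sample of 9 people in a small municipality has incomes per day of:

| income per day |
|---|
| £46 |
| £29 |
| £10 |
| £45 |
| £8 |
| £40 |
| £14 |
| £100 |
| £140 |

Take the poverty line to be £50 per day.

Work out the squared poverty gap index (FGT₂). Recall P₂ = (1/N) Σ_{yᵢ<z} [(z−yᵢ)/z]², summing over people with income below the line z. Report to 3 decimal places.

0.233

Below z: £8, £10, £14, £29, £40, £45, £46 (q = 7 of N = 9).
Shortfall ratios: (50−8)/50 = 0.8400; (50−10)/50 = 0.8000; (50−14)/50 = 0.7200; (50−29)/50 = 0.4200; (50−40)/50 = 0.2000; (50−45)/50 = 0.1000; (50−46)/50 = 0.0800.
Squared: 0.7056; 0.6400; 0.5184; 0.1764; 0.0400; 0.0100; 0.0064.
Sum = 2.096800; P₂ = 2.096800 / 9 = 0.233.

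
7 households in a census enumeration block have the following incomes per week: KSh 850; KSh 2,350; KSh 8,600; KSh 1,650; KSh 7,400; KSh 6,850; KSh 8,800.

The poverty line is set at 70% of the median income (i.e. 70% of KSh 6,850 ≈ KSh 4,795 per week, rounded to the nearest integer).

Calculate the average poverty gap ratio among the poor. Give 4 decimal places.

Below the line: KSh 850, KSh 1,650, KSh 2,350 (q = 3 of N = 7).
Shortfall ratios (z−y)/z: 0.8227, 0.6559, 0.5099; sum = 1.988530.
The income-gap ratio divides by q (the poor only): 1.988530 / 3 = 0.6628.

0.6628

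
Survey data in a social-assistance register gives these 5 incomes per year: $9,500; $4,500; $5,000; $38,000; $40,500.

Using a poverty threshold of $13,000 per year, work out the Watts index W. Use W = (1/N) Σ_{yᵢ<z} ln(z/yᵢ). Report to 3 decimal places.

Poor units: $4,500, $5,000, $9,500 (q = 3 of N = 5).
Log gaps: ln(13000/4500) = 1.0609; ln(13000/5000) = 0.9555; ln(13000/9500) = 0.3137.
W = 2.330041 / 5 = 0.466.

0.466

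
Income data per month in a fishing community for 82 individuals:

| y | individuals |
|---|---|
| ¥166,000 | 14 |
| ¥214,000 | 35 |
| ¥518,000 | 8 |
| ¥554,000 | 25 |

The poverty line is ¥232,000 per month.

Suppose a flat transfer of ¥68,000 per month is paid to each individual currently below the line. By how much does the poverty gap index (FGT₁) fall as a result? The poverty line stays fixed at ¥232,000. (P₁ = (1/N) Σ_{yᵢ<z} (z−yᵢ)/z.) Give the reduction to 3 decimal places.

Before: below the line — 14×¥166,000, 35×¥214,000; poverty gap index (FGT₁) = 0.08169.
After the ¥68,000 transfer: below the line — none; poverty gap index (FGT₁) = 0.00000.
Reduction = 0.08169 − 0.00000 = 0.082.

0.082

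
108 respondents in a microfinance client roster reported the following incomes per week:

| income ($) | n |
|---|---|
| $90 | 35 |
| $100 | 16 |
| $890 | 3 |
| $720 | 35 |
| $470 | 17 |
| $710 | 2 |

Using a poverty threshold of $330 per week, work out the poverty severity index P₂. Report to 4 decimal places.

Poor units: 35×$90, 16×$100 (q = 51 of N = 108).
Relative gaps: (330−90)/330 = 0.7273 (×35); (330−100)/330 = 0.6970 (×16).
Squared: 0.5289 (×35); 0.4858 (×16).
Sum = 26.284665; P₂ = 26.284665 / 108 = 0.2434.

0.2434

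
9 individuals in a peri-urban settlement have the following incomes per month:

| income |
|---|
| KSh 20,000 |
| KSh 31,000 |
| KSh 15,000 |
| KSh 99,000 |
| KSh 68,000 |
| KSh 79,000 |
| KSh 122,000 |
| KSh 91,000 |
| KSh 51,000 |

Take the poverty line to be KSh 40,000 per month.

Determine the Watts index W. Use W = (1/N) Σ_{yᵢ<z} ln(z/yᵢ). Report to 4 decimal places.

Below z: KSh 15,000, KSh 20,000, KSh 31,000 (q = 3 of N = 9).
ln(z/y) terms: ln(40000/15000) = 0.9808; ln(40000/20000) = 0.6931; ln(40000/31000) = 0.2549.
W = 1.928869 / 9 = 0.2143.

0.2143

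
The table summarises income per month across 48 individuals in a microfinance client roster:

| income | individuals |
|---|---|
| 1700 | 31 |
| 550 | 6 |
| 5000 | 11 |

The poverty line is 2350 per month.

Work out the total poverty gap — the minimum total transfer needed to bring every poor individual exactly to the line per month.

30950

Below the line: 6×550, 31×1700 (q = 37 of N = 48).
Individual gaps: 6×(2350−550) = 10800; 31×(2350−1700) = 20150.
Aggregate gap = 30950.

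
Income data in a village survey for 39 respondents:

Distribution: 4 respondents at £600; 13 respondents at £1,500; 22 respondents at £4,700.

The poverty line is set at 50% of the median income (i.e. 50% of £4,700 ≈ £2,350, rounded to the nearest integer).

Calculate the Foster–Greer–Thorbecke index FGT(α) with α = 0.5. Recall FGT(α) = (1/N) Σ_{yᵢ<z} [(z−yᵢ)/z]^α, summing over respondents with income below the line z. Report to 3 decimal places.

0.289

Below the line: 4×£600, 13×£1,500 (q = 17 of N = 39).
Normalized shortfalls: (2350−600)/2350 = 0.7447 (×4); (2350−1500)/2350 = 0.3617 (×13).
Raised to α = 0.5: 0.86295 (×4); 0.60142 (×13).
Sum = 11.270214; FGT(0.5) = 11.270214 / 39 = 0.289.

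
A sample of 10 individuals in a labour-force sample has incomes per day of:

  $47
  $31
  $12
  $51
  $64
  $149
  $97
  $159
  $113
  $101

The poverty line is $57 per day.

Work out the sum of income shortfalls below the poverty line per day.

$87

Below z: $12, $31, $47, $51 (q = 4 of N = 10).
Individual gaps: 57−12 = 45; 57−31 = 26; 57−47 = 10; 57−51 = 6.
Aggregate gap = $87.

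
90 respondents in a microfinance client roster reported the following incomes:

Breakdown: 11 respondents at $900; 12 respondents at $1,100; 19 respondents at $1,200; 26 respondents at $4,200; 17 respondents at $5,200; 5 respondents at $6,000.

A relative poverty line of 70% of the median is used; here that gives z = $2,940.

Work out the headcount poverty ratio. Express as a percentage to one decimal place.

46.7%

42 of the 90 respondents have income below $2,940.
H = 42/90 = 46.7%.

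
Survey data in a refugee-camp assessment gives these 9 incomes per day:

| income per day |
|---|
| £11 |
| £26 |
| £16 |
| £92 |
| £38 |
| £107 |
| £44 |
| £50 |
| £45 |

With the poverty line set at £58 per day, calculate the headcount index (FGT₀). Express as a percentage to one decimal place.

7 of the 9 people have income below £58.
H = 7/9 = 77.8%.

77.8%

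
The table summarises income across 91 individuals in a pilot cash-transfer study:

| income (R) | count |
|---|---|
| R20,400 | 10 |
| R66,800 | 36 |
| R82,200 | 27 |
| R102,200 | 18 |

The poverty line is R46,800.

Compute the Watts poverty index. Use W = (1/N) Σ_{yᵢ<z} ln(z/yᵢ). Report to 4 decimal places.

Poor units: 10×R20,400 (q = 10 of N = 91).
ln(z/y) terms: ln(46800/20400) = 0.8303 (×10).
W = 8.303483 / 91 = 0.0912.

0.0912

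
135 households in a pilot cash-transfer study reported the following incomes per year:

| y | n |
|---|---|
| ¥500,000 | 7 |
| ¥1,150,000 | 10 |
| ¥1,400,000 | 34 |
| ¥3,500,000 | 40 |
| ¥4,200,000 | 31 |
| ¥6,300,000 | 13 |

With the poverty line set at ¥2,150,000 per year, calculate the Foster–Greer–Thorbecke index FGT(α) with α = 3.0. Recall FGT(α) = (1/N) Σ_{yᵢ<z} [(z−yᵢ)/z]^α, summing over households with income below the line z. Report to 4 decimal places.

Incomes under z: 7×¥500,000, 10×¥1,150,000, 34×¥1,400,000 (q = 51 of N = 135).
Relative gaps: (2150000−500000)/2150000 = 0.7674 (×7); (2150000−1150000)/2150000 = 0.4651 (×10); (2150000−1400000)/2150000 = 0.3488 (×34).
Raised to α = 3.0: 0.45200 (×7); 0.10062 (×10); 0.04245 (×34).
Sum = 5.613455; FGT(3.0) = 5.613455 / 135 = 0.0416.

0.0416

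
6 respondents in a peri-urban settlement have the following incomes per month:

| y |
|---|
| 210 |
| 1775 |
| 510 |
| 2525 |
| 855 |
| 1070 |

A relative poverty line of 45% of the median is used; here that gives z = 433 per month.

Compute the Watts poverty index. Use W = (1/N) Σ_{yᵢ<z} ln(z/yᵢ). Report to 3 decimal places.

0.121

Below the line: 210 (q = 1 of N = 6).
Log shortfalls: ln(433/210) = 0.7236.
W = 0.723630 / 6 = 0.121.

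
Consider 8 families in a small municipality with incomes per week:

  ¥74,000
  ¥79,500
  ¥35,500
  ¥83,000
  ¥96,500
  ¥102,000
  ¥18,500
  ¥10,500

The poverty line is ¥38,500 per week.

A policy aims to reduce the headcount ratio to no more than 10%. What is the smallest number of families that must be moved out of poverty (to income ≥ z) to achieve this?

3 of the 8 families are poor, so H = 3/8 = 0.375.
A headcount ratio of at most 10% allows at most ⌊0.10 × 8⌋ = 0 poor families.
So at least 3 − 0 = 3 must be lifted.

3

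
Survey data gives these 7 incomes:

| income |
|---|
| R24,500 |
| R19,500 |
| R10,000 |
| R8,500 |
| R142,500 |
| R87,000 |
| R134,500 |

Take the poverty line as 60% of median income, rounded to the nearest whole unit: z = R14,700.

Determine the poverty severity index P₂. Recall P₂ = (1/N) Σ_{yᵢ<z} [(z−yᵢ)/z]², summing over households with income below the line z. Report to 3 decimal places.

Below the line: R8,500, R10,000 (q = 2 of N = 7).
Gap ratios (z−y)/z: (14700−8500)/14700 = 0.4218; (14700−10000)/14700 = 0.3197.
Squared: 0.1779; 0.1022.
Sum = 0.280115; P₂ = 0.280115 / 7 = 0.040.

0.040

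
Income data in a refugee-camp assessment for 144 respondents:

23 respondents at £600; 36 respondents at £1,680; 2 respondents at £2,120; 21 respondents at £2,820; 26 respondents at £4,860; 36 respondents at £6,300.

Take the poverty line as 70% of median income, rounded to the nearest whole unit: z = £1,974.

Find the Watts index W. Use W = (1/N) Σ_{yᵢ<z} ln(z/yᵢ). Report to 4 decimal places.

Incomes under z: 23×£600, 36×£1,680 (q = 59 of N = 144).
Log gaps: ln(1974/600) = 1.1909 (×23); ln(1974/1680) = 0.1613 (×36).
W = 33.196067 / 144 = 0.2305.

0.2305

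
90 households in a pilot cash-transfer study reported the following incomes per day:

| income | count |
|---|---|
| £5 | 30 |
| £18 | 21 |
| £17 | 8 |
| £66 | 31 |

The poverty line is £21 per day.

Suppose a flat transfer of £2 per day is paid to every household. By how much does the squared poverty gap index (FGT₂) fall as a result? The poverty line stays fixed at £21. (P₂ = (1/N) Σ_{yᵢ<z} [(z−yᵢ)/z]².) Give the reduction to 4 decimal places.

Before: below the line — 30×£5, 8×£17, 21×£18; squared poverty gap index (FGT₂) = 0.201487.
After the £2 transfer: below the line — 30×£7, 8×£19, 21×£20; squared poverty gap index (FGT₂) = 0.149483.
Reduction = 0.201487 − 0.149483 = 0.0520.

0.0520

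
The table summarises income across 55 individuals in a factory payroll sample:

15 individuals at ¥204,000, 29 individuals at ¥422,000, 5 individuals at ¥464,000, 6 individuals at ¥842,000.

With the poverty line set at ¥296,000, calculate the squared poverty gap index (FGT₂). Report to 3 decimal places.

Below z: 15×¥204,000 (q = 15 of N = 55).
Shortfall ratios: (296000−204000)/296000 = 0.3108 (×15).
Squared: 0.0966 (×15).
Sum = 1.449050; P₂ = 1.449050 / 55 = 0.026.

0.026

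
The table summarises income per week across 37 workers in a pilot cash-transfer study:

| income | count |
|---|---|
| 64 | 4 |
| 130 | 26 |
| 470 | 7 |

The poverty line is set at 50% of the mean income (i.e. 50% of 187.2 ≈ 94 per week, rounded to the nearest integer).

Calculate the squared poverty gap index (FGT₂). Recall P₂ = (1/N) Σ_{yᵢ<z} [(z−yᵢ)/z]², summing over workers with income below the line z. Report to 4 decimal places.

0.0110

Incomes under z: 4×64 (q = 4 of N = 37).
Gap ratios (z−y)/z: (94−64)/94 = 0.3191 (×4).
Squared: 0.1019 (×4).
Sum = 0.407424; P₂ = 0.407424 / 37 = 0.0110.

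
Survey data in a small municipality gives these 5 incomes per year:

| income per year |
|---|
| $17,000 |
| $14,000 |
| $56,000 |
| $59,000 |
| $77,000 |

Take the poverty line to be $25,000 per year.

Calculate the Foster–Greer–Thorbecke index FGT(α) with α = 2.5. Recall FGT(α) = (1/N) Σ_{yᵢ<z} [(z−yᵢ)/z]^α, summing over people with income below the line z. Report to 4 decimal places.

Poor units: $14,000, $17,000 (q = 2 of N = 5).
Shortfall ratios: (25000−14000)/25000 = 0.4400; (25000−17000)/25000 = 0.3200.
Raised to α = 2.5: 0.12842; 0.05793.
Sum = 0.186346; FGT(2.5) = 0.186346 / 5 = 0.0373.

0.0373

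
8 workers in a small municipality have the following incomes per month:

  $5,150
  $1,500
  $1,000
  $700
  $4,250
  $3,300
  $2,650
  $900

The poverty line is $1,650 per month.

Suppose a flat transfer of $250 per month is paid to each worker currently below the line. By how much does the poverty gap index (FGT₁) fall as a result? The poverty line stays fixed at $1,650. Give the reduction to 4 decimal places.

0.0682

Before: below the line — $700, $900, $1,000, $1,500; poverty gap index (FGT₁) = 0.189394.
After the $250 transfer: below the line — $950, $1,150, $1,250; poverty gap index (FGT₁) = 0.121212.
Reduction = 0.189394 − 0.121212 = 0.0682.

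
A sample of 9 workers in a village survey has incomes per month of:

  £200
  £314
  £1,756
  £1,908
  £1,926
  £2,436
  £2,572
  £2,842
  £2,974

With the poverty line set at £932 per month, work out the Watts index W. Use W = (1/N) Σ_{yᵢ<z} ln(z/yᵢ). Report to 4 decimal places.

0.2919

Below z: £200, £314 (q = 2 of N = 9).
ln(z/y) terms: ln(932/200) = 1.5390; ln(932/314) = 1.0879.
W = 2.626955 / 9 = 0.2919.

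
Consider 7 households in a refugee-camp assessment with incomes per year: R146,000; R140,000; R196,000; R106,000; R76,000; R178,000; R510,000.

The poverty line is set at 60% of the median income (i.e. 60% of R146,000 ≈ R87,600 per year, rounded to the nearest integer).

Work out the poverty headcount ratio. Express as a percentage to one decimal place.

1 of the 7 households have income below R87,600.
H = 1/7 = 14.3%.

14.3%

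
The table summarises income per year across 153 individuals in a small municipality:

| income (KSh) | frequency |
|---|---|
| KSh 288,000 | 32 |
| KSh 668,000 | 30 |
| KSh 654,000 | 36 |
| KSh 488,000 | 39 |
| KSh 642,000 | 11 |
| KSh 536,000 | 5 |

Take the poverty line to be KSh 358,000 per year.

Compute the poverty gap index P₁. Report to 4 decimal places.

Below z: 32×KSh 288,000 (q = 32 of N = 153).
Shortfall ratios: (358000−288000)/358000 = 0.1955 (×32).
Σ = 6.256983. Dividing by the full population N = 153 gives P₁ = 0.0409.

0.0409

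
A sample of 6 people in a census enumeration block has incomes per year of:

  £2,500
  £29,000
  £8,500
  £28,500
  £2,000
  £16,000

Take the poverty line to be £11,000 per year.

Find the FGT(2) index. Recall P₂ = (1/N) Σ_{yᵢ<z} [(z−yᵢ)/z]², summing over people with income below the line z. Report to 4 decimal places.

Below z: £2,000, £2,500, £8,500 (q = 3 of N = 6).
Gap ratios (z−y)/z: (11000−2000)/11000 = 0.8182; (11000−2500)/11000 = 0.7727; (11000−8500)/11000 = 0.2273.
Squared: 0.6694; 0.5971; 0.0517.
Sum = 1.318182; P₂ = 1.318182 / 6 = 0.2197.

0.2197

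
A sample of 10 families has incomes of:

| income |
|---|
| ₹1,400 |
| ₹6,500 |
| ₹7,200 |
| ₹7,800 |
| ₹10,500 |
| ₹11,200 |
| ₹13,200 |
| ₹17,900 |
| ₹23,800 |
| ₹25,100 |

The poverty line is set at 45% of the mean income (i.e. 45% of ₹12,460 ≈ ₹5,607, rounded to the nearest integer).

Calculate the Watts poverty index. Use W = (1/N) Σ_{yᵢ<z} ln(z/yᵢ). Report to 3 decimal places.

Below the line: ₹1,400 (q = 1 of N = 10).
Log gaps: ln(5607/1400) = 1.3875.
W = 1.387544 / 10 = 0.139.

0.139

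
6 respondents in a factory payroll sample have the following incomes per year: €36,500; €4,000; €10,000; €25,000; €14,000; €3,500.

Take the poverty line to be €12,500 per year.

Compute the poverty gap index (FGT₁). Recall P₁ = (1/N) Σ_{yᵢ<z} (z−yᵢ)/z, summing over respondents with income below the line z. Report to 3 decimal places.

Below z: €3,500, €4,000, €10,000 (q = 3 of N = 6).
Shortfall ratios: (12500−3500)/12500 = 0.7200; (12500−4000)/12500 = 0.6800; (12500−10000)/12500 = 0.2000.
Sum of shortfalls = 1.600000; P₁ averages over all N: 1.600000 / 6 = 0.267.

0.267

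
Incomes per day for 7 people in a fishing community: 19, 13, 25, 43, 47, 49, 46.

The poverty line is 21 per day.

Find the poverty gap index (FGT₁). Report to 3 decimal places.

0.068

Poor units: 13, 19 (q = 2 of N = 7).
Shortfall ratios: (21−13)/21 = 0.3810; (21−19)/21 = 0.0952.
Sum of shortfalls = 0.476190; P₁ averages over all N: 0.476190 / 7 = 0.068.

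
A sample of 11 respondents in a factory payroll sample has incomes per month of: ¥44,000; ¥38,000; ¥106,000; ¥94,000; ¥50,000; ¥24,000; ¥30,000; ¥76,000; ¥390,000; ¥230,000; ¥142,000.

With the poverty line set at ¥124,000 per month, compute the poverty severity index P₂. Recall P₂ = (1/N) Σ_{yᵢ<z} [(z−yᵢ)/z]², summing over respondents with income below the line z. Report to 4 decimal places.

0.2462

Below z: ¥24,000, ¥30,000, ¥38,000, ¥44,000, ¥50,000, ¥76,000, ¥94,000, ¥106,000 (q = 8 of N = 11).
Shortfall ratios: (124000−24000)/124000 = 0.8065; (124000−30000)/124000 = 0.7581; (124000−38000)/124000 = 0.6935; (124000−44000)/124000 = 0.6452; (124000−50000)/124000 = 0.5968; (124000−76000)/124000 = 0.3871; (124000−94000)/124000 = 0.2419; (124000−106000)/124000 = 0.1452.
Squared: 0.6504; 0.5747; 0.4810; 0.4162; 0.3561; 0.1498; 0.0585; 0.0211.
Sum = 2.707856; P₂ = 2.707856 / 11 = 0.2462.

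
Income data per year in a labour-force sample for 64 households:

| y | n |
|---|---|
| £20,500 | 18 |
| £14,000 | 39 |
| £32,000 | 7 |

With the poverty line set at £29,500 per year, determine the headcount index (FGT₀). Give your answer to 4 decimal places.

0.8906

57 of the 64 households have income below £29,500.
H = 57/64 = 0.8906.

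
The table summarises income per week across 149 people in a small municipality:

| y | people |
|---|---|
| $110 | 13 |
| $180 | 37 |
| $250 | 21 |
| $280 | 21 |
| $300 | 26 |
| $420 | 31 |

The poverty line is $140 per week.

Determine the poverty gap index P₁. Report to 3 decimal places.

Below the line: 13×$110 (q = 13 of N = 149).
Shortfall ratios: (140−110)/140 = 0.2143 (×13).
Σ = 2.785714. Dividing by the full population N = 149 gives P₁ = 0.019.

0.019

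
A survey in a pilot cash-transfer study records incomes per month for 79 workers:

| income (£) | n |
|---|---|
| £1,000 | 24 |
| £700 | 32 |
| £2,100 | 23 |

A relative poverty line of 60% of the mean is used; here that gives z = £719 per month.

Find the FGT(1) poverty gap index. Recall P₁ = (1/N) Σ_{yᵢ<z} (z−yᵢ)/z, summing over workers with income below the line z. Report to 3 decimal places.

0.011

Below the line: 32×£700 (q = 32 of N = 79).
Relative gaps: (719−700)/719 = 0.0264 (×32).
Σ = 0.845619. Dividing by the full population N = 79 gives P₁ = 0.011.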